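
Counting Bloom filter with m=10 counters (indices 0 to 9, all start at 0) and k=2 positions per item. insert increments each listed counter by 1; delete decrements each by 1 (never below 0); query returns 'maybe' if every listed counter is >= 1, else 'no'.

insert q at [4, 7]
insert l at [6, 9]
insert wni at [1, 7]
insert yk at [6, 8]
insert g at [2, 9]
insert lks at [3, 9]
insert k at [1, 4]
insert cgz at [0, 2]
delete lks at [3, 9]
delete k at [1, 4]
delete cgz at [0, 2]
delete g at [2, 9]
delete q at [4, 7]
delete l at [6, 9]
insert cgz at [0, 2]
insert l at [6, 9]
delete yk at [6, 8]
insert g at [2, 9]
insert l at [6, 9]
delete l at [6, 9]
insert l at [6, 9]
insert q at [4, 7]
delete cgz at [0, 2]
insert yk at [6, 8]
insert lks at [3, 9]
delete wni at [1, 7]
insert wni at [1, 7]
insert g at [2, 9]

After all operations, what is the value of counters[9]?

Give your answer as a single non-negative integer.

Step 1: insert q at [4, 7] -> counters=[0,0,0,0,1,0,0,1,0,0]
Step 2: insert l at [6, 9] -> counters=[0,0,0,0,1,0,1,1,0,1]
Step 3: insert wni at [1, 7] -> counters=[0,1,0,0,1,0,1,2,0,1]
Step 4: insert yk at [6, 8] -> counters=[0,1,0,0,1,0,2,2,1,1]
Step 5: insert g at [2, 9] -> counters=[0,1,1,0,1,0,2,2,1,2]
Step 6: insert lks at [3, 9] -> counters=[0,1,1,1,1,0,2,2,1,3]
Step 7: insert k at [1, 4] -> counters=[0,2,1,1,2,0,2,2,1,3]
Step 8: insert cgz at [0, 2] -> counters=[1,2,2,1,2,0,2,2,1,3]
Step 9: delete lks at [3, 9] -> counters=[1,2,2,0,2,0,2,2,1,2]
Step 10: delete k at [1, 4] -> counters=[1,1,2,0,1,0,2,2,1,2]
Step 11: delete cgz at [0, 2] -> counters=[0,1,1,0,1,0,2,2,1,2]
Step 12: delete g at [2, 9] -> counters=[0,1,0,0,1,0,2,2,1,1]
Step 13: delete q at [4, 7] -> counters=[0,1,0,0,0,0,2,1,1,1]
Step 14: delete l at [6, 9] -> counters=[0,1,0,0,0,0,1,1,1,0]
Step 15: insert cgz at [0, 2] -> counters=[1,1,1,0,0,0,1,1,1,0]
Step 16: insert l at [6, 9] -> counters=[1,1,1,0,0,0,2,1,1,1]
Step 17: delete yk at [6, 8] -> counters=[1,1,1,0,0,0,1,1,0,1]
Step 18: insert g at [2, 9] -> counters=[1,1,2,0,0,0,1,1,0,2]
Step 19: insert l at [6, 9] -> counters=[1,1,2,0,0,0,2,1,0,3]
Step 20: delete l at [6, 9] -> counters=[1,1,2,0,0,0,1,1,0,2]
Step 21: insert l at [6, 9] -> counters=[1,1,2,0,0,0,2,1,0,3]
Step 22: insert q at [4, 7] -> counters=[1,1,2,0,1,0,2,2,0,3]
Step 23: delete cgz at [0, 2] -> counters=[0,1,1,0,1,0,2,2,0,3]
Step 24: insert yk at [6, 8] -> counters=[0,1,1,0,1,0,3,2,1,3]
Step 25: insert lks at [3, 9] -> counters=[0,1,1,1,1,0,3,2,1,4]
Step 26: delete wni at [1, 7] -> counters=[0,0,1,1,1,0,3,1,1,4]
Step 27: insert wni at [1, 7] -> counters=[0,1,1,1,1,0,3,2,1,4]
Step 28: insert g at [2, 9] -> counters=[0,1,2,1,1,0,3,2,1,5]
Final counters=[0,1,2,1,1,0,3,2,1,5] -> counters[9]=5

Answer: 5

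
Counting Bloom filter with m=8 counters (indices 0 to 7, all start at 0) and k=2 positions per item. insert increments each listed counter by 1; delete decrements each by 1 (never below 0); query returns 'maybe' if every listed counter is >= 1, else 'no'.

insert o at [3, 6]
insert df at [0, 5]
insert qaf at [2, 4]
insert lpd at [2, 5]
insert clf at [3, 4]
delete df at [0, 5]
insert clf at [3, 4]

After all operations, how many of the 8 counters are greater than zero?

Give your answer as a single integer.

Answer: 5

Derivation:
Step 1: insert o at [3, 6] -> counters=[0,0,0,1,0,0,1,0]
Step 2: insert df at [0, 5] -> counters=[1,0,0,1,0,1,1,0]
Step 3: insert qaf at [2, 4] -> counters=[1,0,1,1,1,1,1,0]
Step 4: insert lpd at [2, 5] -> counters=[1,0,2,1,1,2,1,0]
Step 5: insert clf at [3, 4] -> counters=[1,0,2,2,2,2,1,0]
Step 6: delete df at [0, 5] -> counters=[0,0,2,2,2,1,1,0]
Step 7: insert clf at [3, 4] -> counters=[0,0,2,3,3,1,1,0]
Final counters=[0,0,2,3,3,1,1,0] -> 5 nonzero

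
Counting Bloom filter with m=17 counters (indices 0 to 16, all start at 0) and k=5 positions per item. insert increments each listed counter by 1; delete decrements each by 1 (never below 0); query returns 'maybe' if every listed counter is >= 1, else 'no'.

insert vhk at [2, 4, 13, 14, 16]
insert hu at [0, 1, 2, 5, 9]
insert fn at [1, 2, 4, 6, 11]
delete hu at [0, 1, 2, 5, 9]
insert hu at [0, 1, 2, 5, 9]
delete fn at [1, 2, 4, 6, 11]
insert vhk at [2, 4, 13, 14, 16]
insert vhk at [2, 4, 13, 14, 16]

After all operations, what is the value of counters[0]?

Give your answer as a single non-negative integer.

Step 1: insert vhk at [2, 4, 13, 14, 16] -> counters=[0,0,1,0,1,0,0,0,0,0,0,0,0,1,1,0,1]
Step 2: insert hu at [0, 1, 2, 5, 9] -> counters=[1,1,2,0,1,1,0,0,0,1,0,0,0,1,1,0,1]
Step 3: insert fn at [1, 2, 4, 6, 11] -> counters=[1,2,3,0,2,1,1,0,0,1,0,1,0,1,1,0,1]
Step 4: delete hu at [0, 1, 2, 5, 9] -> counters=[0,1,2,0,2,0,1,0,0,0,0,1,0,1,1,0,1]
Step 5: insert hu at [0, 1, 2, 5, 9] -> counters=[1,2,3,0,2,1,1,0,0,1,0,1,0,1,1,0,1]
Step 6: delete fn at [1, 2, 4, 6, 11] -> counters=[1,1,2,0,1,1,0,0,0,1,0,0,0,1,1,0,1]
Step 7: insert vhk at [2, 4, 13, 14, 16] -> counters=[1,1,3,0,2,1,0,0,0,1,0,0,0,2,2,0,2]
Step 8: insert vhk at [2, 4, 13, 14, 16] -> counters=[1,1,4,0,3,1,0,0,0,1,0,0,0,3,3,0,3]
Final counters=[1,1,4,0,3,1,0,0,0,1,0,0,0,3,3,0,3] -> counters[0]=1

Answer: 1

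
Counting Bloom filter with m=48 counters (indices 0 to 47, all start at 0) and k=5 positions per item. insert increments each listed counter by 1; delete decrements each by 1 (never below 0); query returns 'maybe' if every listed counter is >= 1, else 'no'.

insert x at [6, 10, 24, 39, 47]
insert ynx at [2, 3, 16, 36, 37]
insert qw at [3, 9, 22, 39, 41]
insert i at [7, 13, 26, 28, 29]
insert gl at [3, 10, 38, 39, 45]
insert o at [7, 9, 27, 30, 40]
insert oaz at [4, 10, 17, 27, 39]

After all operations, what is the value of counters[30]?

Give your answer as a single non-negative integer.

Step 1: insert x at [6, 10, 24, 39, 47] -> counters=[0,0,0,0,0,0,1,0,0,0,1,0,0,0,0,0,0,0,0,0,0,0,0,0,1,0,0,0,0,0,0,0,0,0,0,0,0,0,0,1,0,0,0,0,0,0,0,1]
Step 2: insert ynx at [2, 3, 16, 36, 37] -> counters=[0,0,1,1,0,0,1,0,0,0,1,0,0,0,0,0,1,0,0,0,0,0,0,0,1,0,0,0,0,0,0,0,0,0,0,0,1,1,0,1,0,0,0,0,0,0,0,1]
Step 3: insert qw at [3, 9, 22, 39, 41] -> counters=[0,0,1,2,0,0,1,0,0,1,1,0,0,0,0,0,1,0,0,0,0,0,1,0,1,0,0,0,0,0,0,0,0,0,0,0,1,1,0,2,0,1,0,0,0,0,0,1]
Step 4: insert i at [7, 13, 26, 28, 29] -> counters=[0,0,1,2,0,0,1,1,0,1,1,0,0,1,0,0,1,0,0,0,0,0,1,0,1,0,1,0,1,1,0,0,0,0,0,0,1,1,0,2,0,1,0,0,0,0,0,1]
Step 5: insert gl at [3, 10, 38, 39, 45] -> counters=[0,0,1,3,0,0,1,1,0,1,2,0,0,1,0,0,1,0,0,0,0,0,1,0,1,0,1,0,1,1,0,0,0,0,0,0,1,1,1,3,0,1,0,0,0,1,0,1]
Step 6: insert o at [7, 9, 27, 30, 40] -> counters=[0,0,1,3,0,0,1,2,0,2,2,0,0,1,0,0,1,0,0,0,0,0,1,0,1,0,1,1,1,1,1,0,0,0,0,0,1,1,1,3,1,1,0,0,0,1,0,1]
Step 7: insert oaz at [4, 10, 17, 27, 39] -> counters=[0,0,1,3,1,0,1,2,0,2,3,0,0,1,0,0,1,1,0,0,0,0,1,0,1,0,1,2,1,1,1,0,0,0,0,0,1,1,1,4,1,1,0,0,0,1,0,1]
Final counters=[0,0,1,3,1,0,1,2,0,2,3,0,0,1,0,0,1,1,0,0,0,0,1,0,1,0,1,2,1,1,1,0,0,0,0,0,1,1,1,4,1,1,0,0,0,1,0,1] -> counters[30]=1

Answer: 1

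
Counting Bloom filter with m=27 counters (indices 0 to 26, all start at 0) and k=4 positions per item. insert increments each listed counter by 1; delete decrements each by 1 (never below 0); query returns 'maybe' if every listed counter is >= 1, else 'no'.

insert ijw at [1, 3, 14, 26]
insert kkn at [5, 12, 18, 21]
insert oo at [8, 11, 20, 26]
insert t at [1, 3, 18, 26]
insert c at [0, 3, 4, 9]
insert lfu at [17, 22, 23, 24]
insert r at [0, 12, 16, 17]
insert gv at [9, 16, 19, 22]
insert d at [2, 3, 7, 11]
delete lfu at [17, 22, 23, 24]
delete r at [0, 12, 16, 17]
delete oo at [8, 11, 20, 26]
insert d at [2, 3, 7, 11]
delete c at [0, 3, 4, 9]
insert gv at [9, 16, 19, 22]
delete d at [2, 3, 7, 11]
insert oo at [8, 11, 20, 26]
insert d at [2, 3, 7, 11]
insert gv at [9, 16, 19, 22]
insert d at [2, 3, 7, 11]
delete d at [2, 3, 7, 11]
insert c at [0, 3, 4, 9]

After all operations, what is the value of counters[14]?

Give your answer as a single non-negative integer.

Answer: 1

Derivation:
Step 1: insert ijw at [1, 3, 14, 26] -> counters=[0,1,0,1,0,0,0,0,0,0,0,0,0,0,1,0,0,0,0,0,0,0,0,0,0,0,1]
Step 2: insert kkn at [5, 12, 18, 21] -> counters=[0,1,0,1,0,1,0,0,0,0,0,0,1,0,1,0,0,0,1,0,0,1,0,0,0,0,1]
Step 3: insert oo at [8, 11, 20, 26] -> counters=[0,1,0,1,0,1,0,0,1,0,0,1,1,0,1,0,0,0,1,0,1,1,0,0,0,0,2]
Step 4: insert t at [1, 3, 18, 26] -> counters=[0,2,0,2,0,1,0,0,1,0,0,1,1,0,1,0,0,0,2,0,1,1,0,0,0,0,3]
Step 5: insert c at [0, 3, 4, 9] -> counters=[1,2,0,3,1,1,0,0,1,1,0,1,1,0,1,0,0,0,2,0,1,1,0,0,0,0,3]
Step 6: insert lfu at [17, 22, 23, 24] -> counters=[1,2,0,3,1,1,0,0,1,1,0,1,1,0,1,0,0,1,2,0,1,1,1,1,1,0,3]
Step 7: insert r at [0, 12, 16, 17] -> counters=[2,2,0,3,1,1,0,0,1,1,0,1,2,0,1,0,1,2,2,0,1,1,1,1,1,0,3]
Step 8: insert gv at [9, 16, 19, 22] -> counters=[2,2,0,3,1,1,0,0,1,2,0,1,2,0,1,0,2,2,2,1,1,1,2,1,1,0,3]
Step 9: insert d at [2, 3, 7, 11] -> counters=[2,2,1,4,1,1,0,1,1,2,0,2,2,0,1,0,2,2,2,1,1,1,2,1,1,0,3]
Step 10: delete lfu at [17, 22, 23, 24] -> counters=[2,2,1,4,1,1,0,1,1,2,0,2,2,0,1,0,2,1,2,1,1,1,1,0,0,0,3]
Step 11: delete r at [0, 12, 16, 17] -> counters=[1,2,1,4,1,1,0,1,1,2,0,2,1,0,1,0,1,0,2,1,1,1,1,0,0,0,3]
Step 12: delete oo at [8, 11, 20, 26] -> counters=[1,2,1,4,1,1,0,1,0,2,0,1,1,0,1,0,1,0,2,1,0,1,1,0,0,0,2]
Step 13: insert d at [2, 3, 7, 11] -> counters=[1,2,2,5,1,1,0,2,0,2,0,2,1,0,1,0,1,0,2,1,0,1,1,0,0,0,2]
Step 14: delete c at [0, 3, 4, 9] -> counters=[0,2,2,4,0,1,0,2,0,1,0,2,1,0,1,0,1,0,2,1,0,1,1,0,0,0,2]
Step 15: insert gv at [9, 16, 19, 22] -> counters=[0,2,2,4,0,1,0,2,0,2,0,2,1,0,1,0,2,0,2,2,0,1,2,0,0,0,2]
Step 16: delete d at [2, 3, 7, 11] -> counters=[0,2,1,3,0,1,0,1,0,2,0,1,1,0,1,0,2,0,2,2,0,1,2,0,0,0,2]
Step 17: insert oo at [8, 11, 20, 26] -> counters=[0,2,1,3,0,1,0,1,1,2,0,2,1,0,1,0,2,0,2,2,1,1,2,0,0,0,3]
Step 18: insert d at [2, 3, 7, 11] -> counters=[0,2,2,4,0,1,0,2,1,2,0,3,1,0,1,0,2,0,2,2,1,1,2,0,0,0,3]
Step 19: insert gv at [9, 16, 19, 22] -> counters=[0,2,2,4,0,1,0,2,1,3,0,3,1,0,1,0,3,0,2,3,1,1,3,0,0,0,3]
Step 20: insert d at [2, 3, 7, 11] -> counters=[0,2,3,5,0,1,0,3,1,3,0,4,1,0,1,0,3,0,2,3,1,1,3,0,0,0,3]
Step 21: delete d at [2, 3, 7, 11] -> counters=[0,2,2,4,0,1,0,2,1,3,0,3,1,0,1,0,3,0,2,3,1,1,3,0,0,0,3]
Step 22: insert c at [0, 3, 4, 9] -> counters=[1,2,2,5,1,1,0,2,1,4,0,3,1,0,1,0,3,0,2,3,1,1,3,0,0,0,3]
Final counters=[1,2,2,5,1,1,0,2,1,4,0,3,1,0,1,0,3,0,2,3,1,1,3,0,0,0,3] -> counters[14]=1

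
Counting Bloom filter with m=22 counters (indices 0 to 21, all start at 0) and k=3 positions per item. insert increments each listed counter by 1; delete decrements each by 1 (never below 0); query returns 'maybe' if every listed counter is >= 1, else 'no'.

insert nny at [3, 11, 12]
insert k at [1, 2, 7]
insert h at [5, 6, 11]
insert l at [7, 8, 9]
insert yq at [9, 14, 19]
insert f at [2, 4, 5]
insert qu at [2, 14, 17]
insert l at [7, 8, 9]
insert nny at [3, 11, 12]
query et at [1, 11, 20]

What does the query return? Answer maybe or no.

Step 1: insert nny at [3, 11, 12] -> counters=[0,0,0,1,0,0,0,0,0,0,0,1,1,0,0,0,0,0,0,0,0,0]
Step 2: insert k at [1, 2, 7] -> counters=[0,1,1,1,0,0,0,1,0,0,0,1,1,0,0,0,0,0,0,0,0,0]
Step 3: insert h at [5, 6, 11] -> counters=[0,1,1,1,0,1,1,1,0,0,0,2,1,0,0,0,0,0,0,0,0,0]
Step 4: insert l at [7, 8, 9] -> counters=[0,1,1,1,0,1,1,2,1,1,0,2,1,0,0,0,0,0,0,0,0,0]
Step 5: insert yq at [9, 14, 19] -> counters=[0,1,1,1,0,1,1,2,1,2,0,2,1,0,1,0,0,0,0,1,0,0]
Step 6: insert f at [2, 4, 5] -> counters=[0,1,2,1,1,2,1,2,1,2,0,2,1,0,1,0,0,0,0,1,0,0]
Step 7: insert qu at [2, 14, 17] -> counters=[0,1,3,1,1,2,1,2,1,2,0,2,1,0,2,0,0,1,0,1,0,0]
Step 8: insert l at [7, 8, 9] -> counters=[0,1,3,1,1,2,1,3,2,3,0,2,1,0,2,0,0,1,0,1,0,0]
Step 9: insert nny at [3, 11, 12] -> counters=[0,1,3,2,1,2,1,3,2,3,0,3,2,0,2,0,0,1,0,1,0,0]
Query et: check counters[1]=1 counters[11]=3 counters[20]=0 -> no

Answer: no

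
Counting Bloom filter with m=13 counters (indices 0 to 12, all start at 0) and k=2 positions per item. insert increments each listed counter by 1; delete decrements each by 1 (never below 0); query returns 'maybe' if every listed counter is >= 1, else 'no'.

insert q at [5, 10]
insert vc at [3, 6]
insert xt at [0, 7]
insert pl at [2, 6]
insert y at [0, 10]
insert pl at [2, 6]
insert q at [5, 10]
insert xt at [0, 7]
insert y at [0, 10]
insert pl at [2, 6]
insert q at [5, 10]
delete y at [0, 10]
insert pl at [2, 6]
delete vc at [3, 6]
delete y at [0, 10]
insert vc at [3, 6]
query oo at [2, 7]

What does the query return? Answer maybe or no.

Step 1: insert q at [5, 10] -> counters=[0,0,0,0,0,1,0,0,0,0,1,0,0]
Step 2: insert vc at [3, 6] -> counters=[0,0,0,1,0,1,1,0,0,0,1,0,0]
Step 3: insert xt at [0, 7] -> counters=[1,0,0,1,0,1,1,1,0,0,1,0,0]
Step 4: insert pl at [2, 6] -> counters=[1,0,1,1,0,1,2,1,0,0,1,0,0]
Step 5: insert y at [0, 10] -> counters=[2,0,1,1,0,1,2,1,0,0,2,0,0]
Step 6: insert pl at [2, 6] -> counters=[2,0,2,1,0,1,3,1,0,0,2,0,0]
Step 7: insert q at [5, 10] -> counters=[2,0,2,1,0,2,3,1,0,0,3,0,0]
Step 8: insert xt at [0, 7] -> counters=[3,0,2,1,0,2,3,2,0,0,3,0,0]
Step 9: insert y at [0, 10] -> counters=[4,0,2,1,0,2,3,2,0,0,4,0,0]
Step 10: insert pl at [2, 6] -> counters=[4,0,3,1,0,2,4,2,0,0,4,0,0]
Step 11: insert q at [5, 10] -> counters=[4,0,3,1,0,3,4,2,0,0,5,0,0]
Step 12: delete y at [0, 10] -> counters=[3,0,3,1,0,3,4,2,0,0,4,0,0]
Step 13: insert pl at [2, 6] -> counters=[3,0,4,1,0,3,5,2,0,0,4,0,0]
Step 14: delete vc at [3, 6] -> counters=[3,0,4,0,0,3,4,2,0,0,4,0,0]
Step 15: delete y at [0, 10] -> counters=[2,0,4,0,0,3,4,2,0,0,3,0,0]
Step 16: insert vc at [3, 6] -> counters=[2,0,4,1,0,3,5,2,0,0,3,0,0]
Query oo: check counters[2]=4 counters[7]=2 -> maybe

Answer: maybe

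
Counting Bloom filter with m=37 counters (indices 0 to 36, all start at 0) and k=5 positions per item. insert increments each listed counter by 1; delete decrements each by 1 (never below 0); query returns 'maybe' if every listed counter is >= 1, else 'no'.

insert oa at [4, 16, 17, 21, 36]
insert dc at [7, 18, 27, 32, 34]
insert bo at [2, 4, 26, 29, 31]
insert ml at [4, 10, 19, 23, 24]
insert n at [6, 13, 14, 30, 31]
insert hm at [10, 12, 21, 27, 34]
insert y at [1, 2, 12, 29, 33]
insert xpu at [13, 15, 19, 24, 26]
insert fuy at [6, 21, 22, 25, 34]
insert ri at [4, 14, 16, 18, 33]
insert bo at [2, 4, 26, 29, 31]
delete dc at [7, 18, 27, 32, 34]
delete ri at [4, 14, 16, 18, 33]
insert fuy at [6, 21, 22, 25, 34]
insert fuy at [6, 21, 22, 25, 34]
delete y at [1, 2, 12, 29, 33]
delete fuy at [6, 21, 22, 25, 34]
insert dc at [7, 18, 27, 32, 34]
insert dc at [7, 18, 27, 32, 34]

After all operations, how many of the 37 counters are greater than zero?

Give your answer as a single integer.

Step 1: insert oa at [4, 16, 17, 21, 36] -> counters=[0,0,0,0,1,0,0,0,0,0,0,0,0,0,0,0,1,1,0,0,0,1,0,0,0,0,0,0,0,0,0,0,0,0,0,0,1]
Step 2: insert dc at [7, 18, 27, 32, 34] -> counters=[0,0,0,0,1,0,0,1,0,0,0,0,0,0,0,0,1,1,1,0,0,1,0,0,0,0,0,1,0,0,0,0,1,0,1,0,1]
Step 3: insert bo at [2, 4, 26, 29, 31] -> counters=[0,0,1,0,2,0,0,1,0,0,0,0,0,0,0,0,1,1,1,0,0,1,0,0,0,0,1,1,0,1,0,1,1,0,1,0,1]
Step 4: insert ml at [4, 10, 19, 23, 24] -> counters=[0,0,1,0,3,0,0,1,0,0,1,0,0,0,0,0,1,1,1,1,0,1,0,1,1,0,1,1,0,1,0,1,1,0,1,0,1]
Step 5: insert n at [6, 13, 14, 30, 31] -> counters=[0,0,1,0,3,0,1,1,0,0,1,0,0,1,1,0,1,1,1,1,0,1,0,1,1,0,1,1,0,1,1,2,1,0,1,0,1]
Step 6: insert hm at [10, 12, 21, 27, 34] -> counters=[0,0,1,0,3,0,1,1,0,0,2,0,1,1,1,0,1,1,1,1,0,2,0,1,1,0,1,2,0,1,1,2,1,0,2,0,1]
Step 7: insert y at [1, 2, 12, 29, 33] -> counters=[0,1,2,0,3,0,1,1,0,0,2,0,2,1,1,0,1,1,1,1,0,2,0,1,1,0,1,2,0,2,1,2,1,1,2,0,1]
Step 8: insert xpu at [13, 15, 19, 24, 26] -> counters=[0,1,2,0,3,0,1,1,0,0,2,0,2,2,1,1,1,1,1,2,0,2,0,1,2,0,2,2,0,2,1,2,1,1,2,0,1]
Step 9: insert fuy at [6, 21, 22, 25, 34] -> counters=[0,1,2,0,3,0,2,1,0,0,2,0,2,2,1,1,1,1,1,2,0,3,1,1,2,1,2,2,0,2,1,2,1,1,3,0,1]
Step 10: insert ri at [4, 14, 16, 18, 33] -> counters=[0,1,2,0,4,0,2,1,0,0,2,0,2,2,2,1,2,1,2,2,0,3,1,1,2,1,2,2,0,2,1,2,1,2,3,0,1]
Step 11: insert bo at [2, 4, 26, 29, 31] -> counters=[0,1,3,0,5,0,2,1,0,0,2,0,2,2,2,1,2,1,2,2,0,3,1,1,2,1,3,2,0,3,1,3,1,2,3,0,1]
Step 12: delete dc at [7, 18, 27, 32, 34] -> counters=[0,1,3,0,5,0,2,0,0,0,2,0,2,2,2,1,2,1,1,2,0,3,1,1,2,1,3,1,0,3,1,3,0,2,2,0,1]
Step 13: delete ri at [4, 14, 16, 18, 33] -> counters=[0,1,3,0,4,0,2,0,0,0,2,0,2,2,1,1,1,1,0,2,0,3,1,1,2,1,3,1,0,3,1,3,0,1,2,0,1]
Step 14: insert fuy at [6, 21, 22, 25, 34] -> counters=[0,1,3,0,4,0,3,0,0,0,2,0,2,2,1,1,1,1,0,2,0,4,2,1,2,2,3,1,0,3,1,3,0,1,3,0,1]
Step 15: insert fuy at [6, 21, 22, 25, 34] -> counters=[0,1,3,0,4,0,4,0,0,0,2,0,2,2,1,1,1,1,0,2,0,5,3,1,2,3,3,1,0,3,1,3,0,1,4,0,1]
Step 16: delete y at [1, 2, 12, 29, 33] -> counters=[0,0,2,0,4,0,4,0,0,0,2,0,1,2,1,1,1,1,0,2,0,5,3,1,2,3,3,1,0,2,1,3,0,0,4,0,1]
Step 17: delete fuy at [6, 21, 22, 25, 34] -> counters=[0,0,2,0,4,0,3,0,0,0,2,0,1,2,1,1,1,1,0,2,0,4,2,1,2,2,3,1,0,2,1,3,0,0,3,0,1]
Step 18: insert dc at [7, 18, 27, 32, 34] -> counters=[0,0,2,0,4,0,3,1,0,0,2,0,1,2,1,1,1,1,1,2,0,4,2,1,2,2,3,2,0,2,1,3,1,0,4,0,1]
Step 19: insert dc at [7, 18, 27, 32, 34] -> counters=[0,0,2,0,4,0,3,2,0,0,2,0,1,2,1,1,1,1,2,2,0,4,2,1,2,2,3,3,0,2,1,3,2,0,5,0,1]
Final counters=[0,0,2,0,4,0,3,2,0,0,2,0,1,2,1,1,1,1,2,2,0,4,2,1,2,2,3,3,0,2,1,3,2,0,5,0,1] -> 26 nonzero

Answer: 26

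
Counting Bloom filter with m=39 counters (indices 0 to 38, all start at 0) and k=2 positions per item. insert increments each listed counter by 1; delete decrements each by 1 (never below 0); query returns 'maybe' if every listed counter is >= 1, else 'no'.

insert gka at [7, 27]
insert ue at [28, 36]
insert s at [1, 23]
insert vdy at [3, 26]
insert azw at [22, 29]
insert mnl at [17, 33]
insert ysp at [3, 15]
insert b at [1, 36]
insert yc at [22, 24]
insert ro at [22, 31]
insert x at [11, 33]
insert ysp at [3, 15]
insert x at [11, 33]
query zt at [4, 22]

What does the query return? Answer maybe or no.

Step 1: insert gka at [7, 27] -> counters=[0,0,0,0,0,0,0,1,0,0,0,0,0,0,0,0,0,0,0,0,0,0,0,0,0,0,0,1,0,0,0,0,0,0,0,0,0,0,0]
Step 2: insert ue at [28, 36] -> counters=[0,0,0,0,0,0,0,1,0,0,0,0,0,0,0,0,0,0,0,0,0,0,0,0,0,0,0,1,1,0,0,0,0,0,0,0,1,0,0]
Step 3: insert s at [1, 23] -> counters=[0,1,0,0,0,0,0,1,0,0,0,0,0,0,0,0,0,0,0,0,0,0,0,1,0,0,0,1,1,0,0,0,0,0,0,0,1,0,0]
Step 4: insert vdy at [3, 26] -> counters=[0,1,0,1,0,0,0,1,0,0,0,0,0,0,0,0,0,0,0,0,0,0,0,1,0,0,1,1,1,0,0,0,0,0,0,0,1,0,0]
Step 5: insert azw at [22, 29] -> counters=[0,1,0,1,0,0,0,1,0,0,0,0,0,0,0,0,0,0,0,0,0,0,1,1,0,0,1,1,1,1,0,0,0,0,0,0,1,0,0]
Step 6: insert mnl at [17, 33] -> counters=[0,1,0,1,0,0,0,1,0,0,0,0,0,0,0,0,0,1,0,0,0,0,1,1,0,0,1,1,1,1,0,0,0,1,0,0,1,0,0]
Step 7: insert ysp at [3, 15] -> counters=[0,1,0,2,0,0,0,1,0,0,0,0,0,0,0,1,0,1,0,0,0,0,1,1,0,0,1,1,1,1,0,0,0,1,0,0,1,0,0]
Step 8: insert b at [1, 36] -> counters=[0,2,0,2,0,0,0,1,0,0,0,0,0,0,0,1,0,1,0,0,0,0,1,1,0,0,1,1,1,1,0,0,0,1,0,0,2,0,0]
Step 9: insert yc at [22, 24] -> counters=[0,2,0,2,0,0,0,1,0,0,0,0,0,0,0,1,0,1,0,0,0,0,2,1,1,0,1,1,1,1,0,0,0,1,0,0,2,0,0]
Step 10: insert ro at [22, 31] -> counters=[0,2,0,2,0,0,0,1,0,0,0,0,0,0,0,1,0,1,0,0,0,0,3,1,1,0,1,1,1,1,0,1,0,1,0,0,2,0,0]
Step 11: insert x at [11, 33] -> counters=[0,2,0,2,0,0,0,1,0,0,0,1,0,0,0,1,0,1,0,0,0,0,3,1,1,0,1,1,1,1,0,1,0,2,0,0,2,0,0]
Step 12: insert ysp at [3, 15] -> counters=[0,2,0,3,0,0,0,1,0,0,0,1,0,0,0,2,0,1,0,0,0,0,3,1,1,0,1,1,1,1,0,1,0,2,0,0,2,0,0]
Step 13: insert x at [11, 33] -> counters=[0,2,0,3,0,0,0,1,0,0,0,2,0,0,0,2,0,1,0,0,0,0,3,1,1,0,1,1,1,1,0,1,0,3,0,0,2,0,0]
Query zt: check counters[4]=0 counters[22]=3 -> no

Answer: no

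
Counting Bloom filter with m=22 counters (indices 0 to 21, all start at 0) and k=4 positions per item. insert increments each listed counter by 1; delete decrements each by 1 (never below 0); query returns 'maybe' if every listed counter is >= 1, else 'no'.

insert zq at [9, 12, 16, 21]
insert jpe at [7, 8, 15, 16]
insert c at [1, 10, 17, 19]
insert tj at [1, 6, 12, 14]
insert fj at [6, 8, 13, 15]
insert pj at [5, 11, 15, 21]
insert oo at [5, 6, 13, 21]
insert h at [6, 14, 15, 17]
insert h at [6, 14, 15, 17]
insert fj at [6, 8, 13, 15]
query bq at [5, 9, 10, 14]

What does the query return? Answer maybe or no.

Answer: maybe

Derivation:
Step 1: insert zq at [9, 12, 16, 21] -> counters=[0,0,0,0,0,0,0,0,0,1,0,0,1,0,0,0,1,0,0,0,0,1]
Step 2: insert jpe at [7, 8, 15, 16] -> counters=[0,0,0,0,0,0,0,1,1,1,0,0,1,0,0,1,2,0,0,0,0,1]
Step 3: insert c at [1, 10, 17, 19] -> counters=[0,1,0,0,0,0,0,1,1,1,1,0,1,0,0,1,2,1,0,1,0,1]
Step 4: insert tj at [1, 6, 12, 14] -> counters=[0,2,0,0,0,0,1,1,1,1,1,0,2,0,1,1,2,1,0,1,0,1]
Step 5: insert fj at [6, 8, 13, 15] -> counters=[0,2,0,0,0,0,2,1,2,1,1,0,2,1,1,2,2,1,0,1,0,1]
Step 6: insert pj at [5, 11, 15, 21] -> counters=[0,2,0,0,0,1,2,1,2,1,1,1,2,1,1,3,2,1,0,1,0,2]
Step 7: insert oo at [5, 6, 13, 21] -> counters=[0,2,0,0,0,2,3,1,2,1,1,1,2,2,1,3,2,1,0,1,0,3]
Step 8: insert h at [6, 14, 15, 17] -> counters=[0,2,0,0,0,2,4,1,2,1,1,1,2,2,2,4,2,2,0,1,0,3]
Step 9: insert h at [6, 14, 15, 17] -> counters=[0,2,0,0,0,2,5,1,2,1,1,1,2,2,3,5,2,3,0,1,0,3]
Step 10: insert fj at [6, 8, 13, 15] -> counters=[0,2,0,0,0,2,6,1,3,1,1,1,2,3,3,6,2,3,0,1,0,3]
Query bq: check counters[5]=2 counters[9]=1 counters[10]=1 counters[14]=3 -> maybe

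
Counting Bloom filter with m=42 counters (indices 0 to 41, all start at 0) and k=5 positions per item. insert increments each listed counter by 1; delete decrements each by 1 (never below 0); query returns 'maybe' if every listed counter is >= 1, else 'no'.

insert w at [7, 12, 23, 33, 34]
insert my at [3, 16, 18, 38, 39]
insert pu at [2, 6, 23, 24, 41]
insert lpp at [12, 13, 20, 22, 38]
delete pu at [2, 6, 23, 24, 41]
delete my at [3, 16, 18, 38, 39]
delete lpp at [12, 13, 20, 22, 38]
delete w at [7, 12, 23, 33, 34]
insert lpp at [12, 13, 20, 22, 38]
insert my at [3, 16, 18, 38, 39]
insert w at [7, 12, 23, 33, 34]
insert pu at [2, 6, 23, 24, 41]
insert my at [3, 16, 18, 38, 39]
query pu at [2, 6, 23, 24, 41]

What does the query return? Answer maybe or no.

Step 1: insert w at [7, 12, 23, 33, 34] -> counters=[0,0,0,0,0,0,0,1,0,0,0,0,1,0,0,0,0,0,0,0,0,0,0,1,0,0,0,0,0,0,0,0,0,1,1,0,0,0,0,0,0,0]
Step 2: insert my at [3, 16, 18, 38, 39] -> counters=[0,0,0,1,0,0,0,1,0,0,0,0,1,0,0,0,1,0,1,0,0,0,0,1,0,0,0,0,0,0,0,0,0,1,1,0,0,0,1,1,0,0]
Step 3: insert pu at [2, 6, 23, 24, 41] -> counters=[0,0,1,1,0,0,1,1,0,0,0,0,1,0,0,0,1,0,1,0,0,0,0,2,1,0,0,0,0,0,0,0,0,1,1,0,0,0,1,1,0,1]
Step 4: insert lpp at [12, 13, 20, 22, 38] -> counters=[0,0,1,1,0,0,1,1,0,0,0,0,2,1,0,0,1,0,1,0,1,0,1,2,1,0,0,0,0,0,0,0,0,1,1,0,0,0,2,1,0,1]
Step 5: delete pu at [2, 6, 23, 24, 41] -> counters=[0,0,0,1,0,0,0,1,0,0,0,0,2,1,0,0,1,0,1,0,1,0,1,1,0,0,0,0,0,0,0,0,0,1,1,0,0,0,2,1,0,0]
Step 6: delete my at [3, 16, 18, 38, 39] -> counters=[0,0,0,0,0,0,0,1,0,0,0,0,2,1,0,0,0,0,0,0,1,0,1,1,0,0,0,0,0,0,0,0,0,1,1,0,0,0,1,0,0,0]
Step 7: delete lpp at [12, 13, 20, 22, 38] -> counters=[0,0,0,0,0,0,0,1,0,0,0,0,1,0,0,0,0,0,0,0,0,0,0,1,0,0,0,0,0,0,0,0,0,1,1,0,0,0,0,0,0,0]
Step 8: delete w at [7, 12, 23, 33, 34] -> counters=[0,0,0,0,0,0,0,0,0,0,0,0,0,0,0,0,0,0,0,0,0,0,0,0,0,0,0,0,0,0,0,0,0,0,0,0,0,0,0,0,0,0]
Step 9: insert lpp at [12, 13, 20, 22, 38] -> counters=[0,0,0,0,0,0,0,0,0,0,0,0,1,1,0,0,0,0,0,0,1,0,1,0,0,0,0,0,0,0,0,0,0,0,0,0,0,0,1,0,0,0]
Step 10: insert my at [3, 16, 18, 38, 39] -> counters=[0,0,0,1,0,0,0,0,0,0,0,0,1,1,0,0,1,0,1,0,1,0,1,0,0,0,0,0,0,0,0,0,0,0,0,0,0,0,2,1,0,0]
Step 11: insert w at [7, 12, 23, 33, 34] -> counters=[0,0,0,1,0,0,0,1,0,0,0,0,2,1,0,0,1,0,1,0,1,0,1,1,0,0,0,0,0,0,0,0,0,1,1,0,0,0,2,1,0,0]
Step 12: insert pu at [2, 6, 23, 24, 41] -> counters=[0,0,1,1,0,0,1,1,0,0,0,0,2,1,0,0,1,0,1,0,1,0,1,2,1,0,0,0,0,0,0,0,0,1,1,0,0,0,2,1,0,1]
Step 13: insert my at [3, 16, 18, 38, 39] -> counters=[0,0,1,2,0,0,1,1,0,0,0,0,2,1,0,0,2,0,2,0,1,0,1,2,1,0,0,0,0,0,0,0,0,1,1,0,0,0,3,2,0,1]
Query pu: check counters[2]=1 counters[6]=1 counters[23]=2 counters[24]=1 counters[41]=1 -> maybe

Answer: maybe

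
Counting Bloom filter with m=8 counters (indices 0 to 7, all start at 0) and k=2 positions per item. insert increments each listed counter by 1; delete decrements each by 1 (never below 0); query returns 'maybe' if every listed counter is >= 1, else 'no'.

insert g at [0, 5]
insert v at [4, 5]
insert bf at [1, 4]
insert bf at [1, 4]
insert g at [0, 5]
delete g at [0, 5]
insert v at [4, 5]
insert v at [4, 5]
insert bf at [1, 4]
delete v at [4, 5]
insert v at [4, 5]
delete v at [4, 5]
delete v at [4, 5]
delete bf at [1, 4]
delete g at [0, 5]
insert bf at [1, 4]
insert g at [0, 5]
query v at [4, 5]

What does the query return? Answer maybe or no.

Step 1: insert g at [0, 5] -> counters=[1,0,0,0,0,1,0,0]
Step 2: insert v at [4, 5] -> counters=[1,0,0,0,1,2,0,0]
Step 3: insert bf at [1, 4] -> counters=[1,1,0,0,2,2,0,0]
Step 4: insert bf at [1, 4] -> counters=[1,2,0,0,3,2,0,0]
Step 5: insert g at [0, 5] -> counters=[2,2,0,0,3,3,0,0]
Step 6: delete g at [0, 5] -> counters=[1,2,0,0,3,2,0,0]
Step 7: insert v at [4, 5] -> counters=[1,2,0,0,4,3,0,0]
Step 8: insert v at [4, 5] -> counters=[1,2,0,0,5,4,0,0]
Step 9: insert bf at [1, 4] -> counters=[1,3,0,0,6,4,0,0]
Step 10: delete v at [4, 5] -> counters=[1,3,0,0,5,3,0,0]
Step 11: insert v at [4, 5] -> counters=[1,3,0,0,6,4,0,0]
Step 12: delete v at [4, 5] -> counters=[1,3,0,0,5,3,0,0]
Step 13: delete v at [4, 5] -> counters=[1,3,0,0,4,2,0,0]
Step 14: delete bf at [1, 4] -> counters=[1,2,0,0,3,2,0,0]
Step 15: delete g at [0, 5] -> counters=[0,2,0,0,3,1,0,0]
Step 16: insert bf at [1, 4] -> counters=[0,3,0,0,4,1,0,0]
Step 17: insert g at [0, 5] -> counters=[1,3,0,0,4,2,0,0]
Query v: check counters[4]=4 counters[5]=2 -> maybe

Answer: maybe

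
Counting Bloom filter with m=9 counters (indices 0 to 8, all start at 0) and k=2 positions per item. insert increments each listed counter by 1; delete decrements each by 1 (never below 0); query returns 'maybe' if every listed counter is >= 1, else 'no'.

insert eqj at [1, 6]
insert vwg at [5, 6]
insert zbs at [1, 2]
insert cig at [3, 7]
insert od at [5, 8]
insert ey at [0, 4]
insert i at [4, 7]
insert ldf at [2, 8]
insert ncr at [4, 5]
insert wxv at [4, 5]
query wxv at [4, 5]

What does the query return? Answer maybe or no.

Answer: maybe

Derivation:
Step 1: insert eqj at [1, 6] -> counters=[0,1,0,0,0,0,1,0,0]
Step 2: insert vwg at [5, 6] -> counters=[0,1,0,0,0,1,2,0,0]
Step 3: insert zbs at [1, 2] -> counters=[0,2,1,0,0,1,2,0,0]
Step 4: insert cig at [3, 7] -> counters=[0,2,1,1,0,1,2,1,0]
Step 5: insert od at [5, 8] -> counters=[0,2,1,1,0,2,2,1,1]
Step 6: insert ey at [0, 4] -> counters=[1,2,1,1,1,2,2,1,1]
Step 7: insert i at [4, 7] -> counters=[1,2,1,1,2,2,2,2,1]
Step 8: insert ldf at [2, 8] -> counters=[1,2,2,1,2,2,2,2,2]
Step 9: insert ncr at [4, 5] -> counters=[1,2,2,1,3,3,2,2,2]
Step 10: insert wxv at [4, 5] -> counters=[1,2,2,1,4,4,2,2,2]
Query wxv: check counters[4]=4 counters[5]=4 -> maybe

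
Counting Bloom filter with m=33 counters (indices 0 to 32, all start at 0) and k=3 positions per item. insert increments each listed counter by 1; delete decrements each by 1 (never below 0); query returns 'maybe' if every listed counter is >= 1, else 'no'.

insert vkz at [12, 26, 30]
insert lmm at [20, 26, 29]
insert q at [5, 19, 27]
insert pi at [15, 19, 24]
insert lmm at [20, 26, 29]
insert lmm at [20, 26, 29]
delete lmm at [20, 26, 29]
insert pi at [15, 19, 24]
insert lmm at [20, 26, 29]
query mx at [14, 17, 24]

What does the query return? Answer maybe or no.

Step 1: insert vkz at [12, 26, 30] -> counters=[0,0,0,0,0,0,0,0,0,0,0,0,1,0,0,0,0,0,0,0,0,0,0,0,0,0,1,0,0,0,1,0,0]
Step 2: insert lmm at [20, 26, 29] -> counters=[0,0,0,0,0,0,0,0,0,0,0,0,1,0,0,0,0,0,0,0,1,0,0,0,0,0,2,0,0,1,1,0,0]
Step 3: insert q at [5, 19, 27] -> counters=[0,0,0,0,0,1,0,0,0,0,0,0,1,0,0,0,0,0,0,1,1,0,0,0,0,0,2,1,0,1,1,0,0]
Step 4: insert pi at [15, 19, 24] -> counters=[0,0,0,0,0,1,0,0,0,0,0,0,1,0,0,1,0,0,0,2,1,0,0,0,1,0,2,1,0,1,1,0,0]
Step 5: insert lmm at [20, 26, 29] -> counters=[0,0,0,0,0,1,0,0,0,0,0,0,1,0,0,1,0,0,0,2,2,0,0,0,1,0,3,1,0,2,1,0,0]
Step 6: insert lmm at [20, 26, 29] -> counters=[0,0,0,0,0,1,0,0,0,0,0,0,1,0,0,1,0,0,0,2,3,0,0,0,1,0,4,1,0,3,1,0,0]
Step 7: delete lmm at [20, 26, 29] -> counters=[0,0,0,0,0,1,0,0,0,0,0,0,1,0,0,1,0,0,0,2,2,0,0,0,1,0,3,1,0,2,1,0,0]
Step 8: insert pi at [15, 19, 24] -> counters=[0,0,0,0,0,1,0,0,0,0,0,0,1,0,0,2,0,0,0,3,2,0,0,0,2,0,3,1,0,2,1,0,0]
Step 9: insert lmm at [20, 26, 29] -> counters=[0,0,0,0,0,1,0,0,0,0,0,0,1,0,0,2,0,0,0,3,3,0,0,0,2,0,4,1,0,3,1,0,0]
Query mx: check counters[14]=0 counters[17]=0 counters[24]=2 -> no

Answer: no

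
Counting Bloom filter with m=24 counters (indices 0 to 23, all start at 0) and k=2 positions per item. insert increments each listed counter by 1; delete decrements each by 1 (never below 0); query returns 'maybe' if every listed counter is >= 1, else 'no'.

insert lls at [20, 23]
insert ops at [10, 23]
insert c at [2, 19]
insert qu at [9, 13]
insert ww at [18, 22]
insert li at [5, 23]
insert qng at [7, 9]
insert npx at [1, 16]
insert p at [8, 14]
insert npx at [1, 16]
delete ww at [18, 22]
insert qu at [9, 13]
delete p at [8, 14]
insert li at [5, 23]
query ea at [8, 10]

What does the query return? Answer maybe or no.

Step 1: insert lls at [20, 23] -> counters=[0,0,0,0,0,0,0,0,0,0,0,0,0,0,0,0,0,0,0,0,1,0,0,1]
Step 2: insert ops at [10, 23] -> counters=[0,0,0,0,0,0,0,0,0,0,1,0,0,0,0,0,0,0,0,0,1,0,0,2]
Step 3: insert c at [2, 19] -> counters=[0,0,1,0,0,0,0,0,0,0,1,0,0,0,0,0,0,0,0,1,1,0,0,2]
Step 4: insert qu at [9, 13] -> counters=[0,0,1,0,0,0,0,0,0,1,1,0,0,1,0,0,0,0,0,1,1,0,0,2]
Step 5: insert ww at [18, 22] -> counters=[0,0,1,0,0,0,0,0,0,1,1,0,0,1,0,0,0,0,1,1,1,0,1,2]
Step 6: insert li at [5, 23] -> counters=[0,0,1,0,0,1,0,0,0,1,1,0,0,1,0,0,0,0,1,1,1,0,1,3]
Step 7: insert qng at [7, 9] -> counters=[0,0,1,0,0,1,0,1,0,2,1,0,0,1,0,0,0,0,1,1,1,0,1,3]
Step 8: insert npx at [1, 16] -> counters=[0,1,1,0,0,1,0,1,0,2,1,0,0,1,0,0,1,0,1,1,1,0,1,3]
Step 9: insert p at [8, 14] -> counters=[0,1,1,0,0,1,0,1,1,2,1,0,0,1,1,0,1,0,1,1,1,0,1,3]
Step 10: insert npx at [1, 16] -> counters=[0,2,1,0,0,1,0,1,1,2,1,0,0,1,1,0,2,0,1,1,1,0,1,3]
Step 11: delete ww at [18, 22] -> counters=[0,2,1,0,0,1,0,1,1,2,1,0,0,1,1,0,2,0,0,1,1,0,0,3]
Step 12: insert qu at [9, 13] -> counters=[0,2,1,0,0,1,0,1,1,3,1,0,0,2,1,0,2,0,0,1,1,0,0,3]
Step 13: delete p at [8, 14] -> counters=[0,2,1,0,0,1,0,1,0,3,1,0,0,2,0,0,2,0,0,1,1,0,0,3]
Step 14: insert li at [5, 23] -> counters=[0,2,1,0,0,2,0,1,0,3,1,0,0,2,0,0,2,0,0,1,1,0,0,4]
Query ea: check counters[8]=0 counters[10]=1 -> no

Answer: no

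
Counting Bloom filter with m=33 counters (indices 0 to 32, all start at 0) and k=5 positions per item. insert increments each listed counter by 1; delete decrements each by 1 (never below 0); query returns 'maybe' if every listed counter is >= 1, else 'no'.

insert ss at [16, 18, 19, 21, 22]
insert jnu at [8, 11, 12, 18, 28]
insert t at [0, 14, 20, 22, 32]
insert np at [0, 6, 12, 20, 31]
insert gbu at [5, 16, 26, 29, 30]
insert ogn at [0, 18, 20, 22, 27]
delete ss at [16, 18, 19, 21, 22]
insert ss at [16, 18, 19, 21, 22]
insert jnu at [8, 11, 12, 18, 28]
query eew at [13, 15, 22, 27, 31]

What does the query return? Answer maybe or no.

Answer: no

Derivation:
Step 1: insert ss at [16, 18, 19, 21, 22] -> counters=[0,0,0,0,0,0,0,0,0,0,0,0,0,0,0,0,1,0,1,1,0,1,1,0,0,0,0,0,0,0,0,0,0]
Step 2: insert jnu at [8, 11, 12, 18, 28] -> counters=[0,0,0,0,0,0,0,0,1,0,0,1,1,0,0,0,1,0,2,1,0,1,1,0,0,0,0,0,1,0,0,0,0]
Step 3: insert t at [0, 14, 20, 22, 32] -> counters=[1,0,0,0,0,0,0,0,1,0,0,1,1,0,1,0,1,0,2,1,1,1,2,0,0,0,0,0,1,0,0,0,1]
Step 4: insert np at [0, 6, 12, 20, 31] -> counters=[2,0,0,0,0,0,1,0,1,0,0,1,2,0,1,0,1,0,2,1,2,1,2,0,0,0,0,0,1,0,0,1,1]
Step 5: insert gbu at [5, 16, 26, 29, 30] -> counters=[2,0,0,0,0,1,1,0,1,0,0,1,2,0,1,0,2,0,2,1,2,1,2,0,0,0,1,0,1,1,1,1,1]
Step 6: insert ogn at [0, 18, 20, 22, 27] -> counters=[3,0,0,0,0,1,1,0,1,0,0,1,2,0,1,0,2,0,3,1,3,1,3,0,0,0,1,1,1,1,1,1,1]
Step 7: delete ss at [16, 18, 19, 21, 22] -> counters=[3,0,0,0,0,1,1,0,1,0,0,1,2,0,1,0,1,0,2,0,3,0,2,0,0,0,1,1,1,1,1,1,1]
Step 8: insert ss at [16, 18, 19, 21, 22] -> counters=[3,0,0,0,0,1,1,0,1,0,0,1,2,0,1,0,2,0,3,1,3,1,3,0,0,0,1,1,1,1,1,1,1]
Step 9: insert jnu at [8, 11, 12, 18, 28] -> counters=[3,0,0,0,0,1,1,0,2,0,0,2,3,0,1,0,2,0,4,1,3,1,3,0,0,0,1,1,2,1,1,1,1]
Query eew: check counters[13]=0 counters[15]=0 counters[22]=3 counters[27]=1 counters[31]=1 -> no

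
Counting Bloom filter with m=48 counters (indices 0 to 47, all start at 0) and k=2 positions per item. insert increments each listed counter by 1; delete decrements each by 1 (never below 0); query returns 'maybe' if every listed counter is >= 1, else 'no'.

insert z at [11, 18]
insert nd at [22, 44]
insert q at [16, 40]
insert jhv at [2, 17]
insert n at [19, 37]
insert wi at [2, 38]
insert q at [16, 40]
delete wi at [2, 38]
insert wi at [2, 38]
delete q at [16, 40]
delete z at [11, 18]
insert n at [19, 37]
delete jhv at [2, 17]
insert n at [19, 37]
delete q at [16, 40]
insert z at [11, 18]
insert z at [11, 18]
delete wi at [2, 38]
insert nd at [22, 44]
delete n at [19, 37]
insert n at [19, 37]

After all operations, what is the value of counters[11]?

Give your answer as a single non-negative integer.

Step 1: insert z at [11, 18] -> counters=[0,0,0,0,0,0,0,0,0,0,0,1,0,0,0,0,0,0,1,0,0,0,0,0,0,0,0,0,0,0,0,0,0,0,0,0,0,0,0,0,0,0,0,0,0,0,0,0]
Step 2: insert nd at [22, 44] -> counters=[0,0,0,0,0,0,0,0,0,0,0,1,0,0,0,0,0,0,1,0,0,0,1,0,0,0,0,0,0,0,0,0,0,0,0,0,0,0,0,0,0,0,0,0,1,0,0,0]
Step 3: insert q at [16, 40] -> counters=[0,0,0,0,0,0,0,0,0,0,0,1,0,0,0,0,1,0,1,0,0,0,1,0,0,0,0,0,0,0,0,0,0,0,0,0,0,0,0,0,1,0,0,0,1,0,0,0]
Step 4: insert jhv at [2, 17] -> counters=[0,0,1,0,0,0,0,0,0,0,0,1,0,0,0,0,1,1,1,0,0,0,1,0,0,0,0,0,0,0,0,0,0,0,0,0,0,0,0,0,1,0,0,0,1,0,0,0]
Step 5: insert n at [19, 37] -> counters=[0,0,1,0,0,0,0,0,0,0,0,1,0,0,0,0,1,1,1,1,0,0,1,0,0,0,0,0,0,0,0,0,0,0,0,0,0,1,0,0,1,0,0,0,1,0,0,0]
Step 6: insert wi at [2, 38] -> counters=[0,0,2,0,0,0,0,0,0,0,0,1,0,0,0,0,1,1,1,1,0,0,1,0,0,0,0,0,0,0,0,0,0,0,0,0,0,1,1,0,1,0,0,0,1,0,0,0]
Step 7: insert q at [16, 40] -> counters=[0,0,2,0,0,0,0,0,0,0,0,1,0,0,0,0,2,1,1,1,0,0,1,0,0,0,0,0,0,0,0,0,0,0,0,0,0,1,1,0,2,0,0,0,1,0,0,0]
Step 8: delete wi at [2, 38] -> counters=[0,0,1,0,0,0,0,0,0,0,0,1,0,0,0,0,2,1,1,1,0,0,1,0,0,0,0,0,0,0,0,0,0,0,0,0,0,1,0,0,2,0,0,0,1,0,0,0]
Step 9: insert wi at [2, 38] -> counters=[0,0,2,0,0,0,0,0,0,0,0,1,0,0,0,0,2,1,1,1,0,0,1,0,0,0,0,0,0,0,0,0,0,0,0,0,0,1,1,0,2,0,0,0,1,0,0,0]
Step 10: delete q at [16, 40] -> counters=[0,0,2,0,0,0,0,0,0,0,0,1,0,0,0,0,1,1,1,1,0,0,1,0,0,0,0,0,0,0,0,0,0,0,0,0,0,1,1,0,1,0,0,0,1,0,0,0]
Step 11: delete z at [11, 18] -> counters=[0,0,2,0,0,0,0,0,0,0,0,0,0,0,0,0,1,1,0,1,0,0,1,0,0,0,0,0,0,0,0,0,0,0,0,0,0,1,1,0,1,0,0,0,1,0,0,0]
Step 12: insert n at [19, 37] -> counters=[0,0,2,0,0,0,0,0,0,0,0,0,0,0,0,0,1,1,0,2,0,0,1,0,0,0,0,0,0,0,0,0,0,0,0,0,0,2,1,0,1,0,0,0,1,0,0,0]
Step 13: delete jhv at [2, 17] -> counters=[0,0,1,0,0,0,0,0,0,0,0,0,0,0,0,0,1,0,0,2,0,0,1,0,0,0,0,0,0,0,0,0,0,0,0,0,0,2,1,0,1,0,0,0,1,0,0,0]
Step 14: insert n at [19, 37] -> counters=[0,0,1,0,0,0,0,0,0,0,0,0,0,0,0,0,1,0,0,3,0,0,1,0,0,0,0,0,0,0,0,0,0,0,0,0,0,3,1,0,1,0,0,0,1,0,0,0]
Step 15: delete q at [16, 40] -> counters=[0,0,1,0,0,0,0,0,0,0,0,0,0,0,0,0,0,0,0,3,0,0,1,0,0,0,0,0,0,0,0,0,0,0,0,0,0,3,1,0,0,0,0,0,1,0,0,0]
Step 16: insert z at [11, 18] -> counters=[0,0,1,0,0,0,0,0,0,0,0,1,0,0,0,0,0,0,1,3,0,0,1,0,0,0,0,0,0,0,0,0,0,0,0,0,0,3,1,0,0,0,0,0,1,0,0,0]
Step 17: insert z at [11, 18] -> counters=[0,0,1,0,0,0,0,0,0,0,0,2,0,0,0,0,0,0,2,3,0,0,1,0,0,0,0,0,0,0,0,0,0,0,0,0,0,3,1,0,0,0,0,0,1,0,0,0]
Step 18: delete wi at [2, 38] -> counters=[0,0,0,0,0,0,0,0,0,0,0,2,0,0,0,0,0,0,2,3,0,0,1,0,0,0,0,0,0,0,0,0,0,0,0,0,0,3,0,0,0,0,0,0,1,0,0,0]
Step 19: insert nd at [22, 44] -> counters=[0,0,0,0,0,0,0,0,0,0,0,2,0,0,0,0,0,0,2,3,0,0,2,0,0,0,0,0,0,0,0,0,0,0,0,0,0,3,0,0,0,0,0,0,2,0,0,0]
Step 20: delete n at [19, 37] -> counters=[0,0,0,0,0,0,0,0,0,0,0,2,0,0,0,0,0,0,2,2,0,0,2,0,0,0,0,0,0,0,0,0,0,0,0,0,0,2,0,0,0,0,0,0,2,0,0,0]
Step 21: insert n at [19, 37] -> counters=[0,0,0,0,0,0,0,0,0,0,0,2,0,0,0,0,0,0,2,3,0,0,2,0,0,0,0,0,0,0,0,0,0,0,0,0,0,3,0,0,0,0,0,0,2,0,0,0]
Final counters=[0,0,0,0,0,0,0,0,0,0,0,2,0,0,0,0,0,0,2,3,0,0,2,0,0,0,0,0,0,0,0,0,0,0,0,0,0,3,0,0,0,0,0,0,2,0,0,0] -> counters[11]=2

Answer: 2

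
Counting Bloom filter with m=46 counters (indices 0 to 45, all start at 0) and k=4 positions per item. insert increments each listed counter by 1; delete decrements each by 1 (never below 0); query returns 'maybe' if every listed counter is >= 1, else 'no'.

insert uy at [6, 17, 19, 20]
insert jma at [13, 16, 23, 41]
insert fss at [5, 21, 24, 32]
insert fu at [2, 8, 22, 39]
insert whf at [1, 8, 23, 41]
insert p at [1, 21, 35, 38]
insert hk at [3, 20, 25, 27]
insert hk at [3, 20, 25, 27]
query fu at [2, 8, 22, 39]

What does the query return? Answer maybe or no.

Step 1: insert uy at [6, 17, 19, 20] -> counters=[0,0,0,0,0,0,1,0,0,0,0,0,0,0,0,0,0,1,0,1,1,0,0,0,0,0,0,0,0,0,0,0,0,0,0,0,0,0,0,0,0,0,0,0,0,0]
Step 2: insert jma at [13, 16, 23, 41] -> counters=[0,0,0,0,0,0,1,0,0,0,0,0,0,1,0,0,1,1,0,1,1,0,0,1,0,0,0,0,0,0,0,0,0,0,0,0,0,0,0,0,0,1,0,0,0,0]
Step 3: insert fss at [5, 21, 24, 32] -> counters=[0,0,0,0,0,1,1,0,0,0,0,0,0,1,0,0,1,1,0,1,1,1,0,1,1,0,0,0,0,0,0,0,1,0,0,0,0,0,0,0,0,1,0,0,0,0]
Step 4: insert fu at [2, 8, 22, 39] -> counters=[0,0,1,0,0,1,1,0,1,0,0,0,0,1,0,0,1,1,0,1,1,1,1,1,1,0,0,0,0,0,0,0,1,0,0,0,0,0,0,1,0,1,0,0,0,0]
Step 5: insert whf at [1, 8, 23, 41] -> counters=[0,1,1,0,0,1,1,0,2,0,0,0,0,1,0,0,1,1,0,1,1,1,1,2,1,0,0,0,0,0,0,0,1,0,0,0,0,0,0,1,0,2,0,0,0,0]
Step 6: insert p at [1, 21, 35, 38] -> counters=[0,2,1,0,0,1,1,0,2,0,0,0,0,1,0,0,1,1,0,1,1,2,1,2,1,0,0,0,0,0,0,0,1,0,0,1,0,0,1,1,0,2,0,0,0,0]
Step 7: insert hk at [3, 20, 25, 27] -> counters=[0,2,1,1,0,1,1,0,2,0,0,0,0,1,0,0,1,1,0,1,2,2,1,2,1,1,0,1,0,0,0,0,1,0,0,1,0,0,1,1,0,2,0,0,0,0]
Step 8: insert hk at [3, 20, 25, 27] -> counters=[0,2,1,2,0,1,1,0,2,0,0,0,0,1,0,0,1,1,0,1,3,2,1,2,1,2,0,2,0,0,0,0,1,0,0,1,0,0,1,1,0,2,0,0,0,0]
Query fu: check counters[2]=1 counters[8]=2 counters[22]=1 counters[39]=1 -> maybe

Answer: maybe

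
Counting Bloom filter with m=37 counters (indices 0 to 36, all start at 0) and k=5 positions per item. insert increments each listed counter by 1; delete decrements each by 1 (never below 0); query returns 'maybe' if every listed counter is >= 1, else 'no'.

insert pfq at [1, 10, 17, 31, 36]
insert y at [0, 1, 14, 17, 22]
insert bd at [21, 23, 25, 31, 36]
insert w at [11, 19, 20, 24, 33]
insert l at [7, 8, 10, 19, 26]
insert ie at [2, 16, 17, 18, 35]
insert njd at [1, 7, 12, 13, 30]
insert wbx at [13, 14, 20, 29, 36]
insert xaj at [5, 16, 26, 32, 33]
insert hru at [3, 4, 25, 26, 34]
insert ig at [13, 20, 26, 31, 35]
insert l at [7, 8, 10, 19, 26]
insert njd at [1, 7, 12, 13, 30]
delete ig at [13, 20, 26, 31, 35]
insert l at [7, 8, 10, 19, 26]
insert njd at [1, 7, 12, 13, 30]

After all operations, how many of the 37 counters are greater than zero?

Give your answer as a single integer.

Answer: 32

Derivation:
Step 1: insert pfq at [1, 10, 17, 31, 36] -> counters=[0,1,0,0,0,0,0,0,0,0,1,0,0,0,0,0,0,1,0,0,0,0,0,0,0,0,0,0,0,0,0,1,0,0,0,0,1]
Step 2: insert y at [0, 1, 14, 17, 22] -> counters=[1,2,0,0,0,0,0,0,0,0,1,0,0,0,1,0,0,2,0,0,0,0,1,0,0,0,0,0,0,0,0,1,0,0,0,0,1]
Step 3: insert bd at [21, 23, 25, 31, 36] -> counters=[1,2,0,0,0,0,0,0,0,0,1,0,0,0,1,0,0,2,0,0,0,1,1,1,0,1,0,0,0,0,0,2,0,0,0,0,2]
Step 4: insert w at [11, 19, 20, 24, 33] -> counters=[1,2,0,0,0,0,0,0,0,0,1,1,0,0,1,0,0,2,0,1,1,1,1,1,1,1,0,0,0,0,0,2,0,1,0,0,2]
Step 5: insert l at [7, 8, 10, 19, 26] -> counters=[1,2,0,0,0,0,0,1,1,0,2,1,0,0,1,0,0,2,0,2,1,1,1,1,1,1,1,0,0,0,0,2,0,1,0,0,2]
Step 6: insert ie at [2, 16, 17, 18, 35] -> counters=[1,2,1,0,0,0,0,1,1,0,2,1,0,0,1,0,1,3,1,2,1,1,1,1,1,1,1,0,0,0,0,2,0,1,0,1,2]
Step 7: insert njd at [1, 7, 12, 13, 30] -> counters=[1,3,1,0,0,0,0,2,1,0,2,1,1,1,1,0,1,3,1,2,1,1,1,1,1,1,1,0,0,0,1,2,0,1,0,1,2]
Step 8: insert wbx at [13, 14, 20, 29, 36] -> counters=[1,3,1,0,0,0,0,2,1,0,2,1,1,2,2,0,1,3,1,2,2,1,1,1,1,1,1,0,0,1,1,2,0,1,0,1,3]
Step 9: insert xaj at [5, 16, 26, 32, 33] -> counters=[1,3,1,0,0,1,0,2,1,0,2,1,1,2,2,0,2,3,1,2,2,1,1,1,1,1,2,0,0,1,1,2,1,2,0,1,3]
Step 10: insert hru at [3, 4, 25, 26, 34] -> counters=[1,3,1,1,1,1,0,2,1,0,2,1,1,2,2,0,2,3,1,2,2,1,1,1,1,2,3,0,0,1,1,2,1,2,1,1,3]
Step 11: insert ig at [13, 20, 26, 31, 35] -> counters=[1,3,1,1,1,1,0,2,1,0,2,1,1,3,2,0,2,3,1,2,3,1,1,1,1,2,4,0,0,1,1,3,1,2,1,2,3]
Step 12: insert l at [7, 8, 10, 19, 26] -> counters=[1,3,1,1,1,1,0,3,2,0,3,1,1,3,2,0,2,3,1,3,3,1,1,1,1,2,5,0,0,1,1,3,1,2,1,2,3]
Step 13: insert njd at [1, 7, 12, 13, 30] -> counters=[1,4,1,1,1,1,0,4,2,0,3,1,2,4,2,0,2,3,1,3,3,1,1,1,1,2,5,0,0,1,2,3,1,2,1,2,3]
Step 14: delete ig at [13, 20, 26, 31, 35] -> counters=[1,4,1,1,1,1,0,4,2,0,3,1,2,3,2,0,2,3,1,3,2,1,1,1,1,2,4,0,0,1,2,2,1,2,1,1,3]
Step 15: insert l at [7, 8, 10, 19, 26] -> counters=[1,4,1,1,1,1,0,5,3,0,4,1,2,3,2,0,2,3,1,4,2,1,1,1,1,2,5,0,0,1,2,2,1,2,1,1,3]
Step 16: insert njd at [1, 7, 12, 13, 30] -> counters=[1,5,1,1,1,1,0,6,3,0,4,1,3,4,2,0,2,3,1,4,2,1,1,1,1,2,5,0,0,1,3,2,1,2,1,1,3]
Final counters=[1,5,1,1,1,1,0,6,3,0,4,1,3,4,2,0,2,3,1,4,2,1,1,1,1,2,5,0,0,1,3,2,1,2,1,1,3] -> 32 nonzero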